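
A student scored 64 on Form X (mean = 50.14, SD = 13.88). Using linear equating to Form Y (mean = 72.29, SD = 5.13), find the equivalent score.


slope = SD_Y / SD_X = 5.13 / 13.88 ~ 0.3696
intercept = mean_Y - slope * mean_X = 72.29 - (5.13 / 13.88) * 50.14 ~ 53.7584
Y = slope * X + intercept. To avoid rounding drift from the rounded slope/intercept, evaluate the equivalent form Y = mean_Y + SD_Y * (X - mean_X) / SD_X at full precision:
Y = 72.29 + 5.13 * (64 - 50.14) / 13.88
Y = 72.29 + 5.13 * 13.86 / 13.88
Y = 72.29 + 71.1018 / 13.88
Y = 72.29 + 5.1226
Y = 77.4126

77.4126


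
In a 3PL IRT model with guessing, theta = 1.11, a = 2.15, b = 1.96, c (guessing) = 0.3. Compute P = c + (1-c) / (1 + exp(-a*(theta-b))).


logit = 2.15*(1.11 - 1.96) = -1.8275
P* = 1/(1 + exp(--1.8275)) = 0.1385
P = 0.3 + (1 - 0.3) * 0.1385
P = 0.397

0.397


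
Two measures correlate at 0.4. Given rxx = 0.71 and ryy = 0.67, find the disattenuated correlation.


r_corrected = rxy / sqrt(rxx * ryy)
= 0.4 / sqrt(0.71 * 0.67)
= 0.4 / sqrt(0.4757)
= 0.4 / 0.68971
r_corrected = 0.58

0.58


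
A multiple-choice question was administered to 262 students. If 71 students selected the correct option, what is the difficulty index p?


Item difficulty p = number correct / total examinees
p = 71 / 262
p = 0.271

0.271


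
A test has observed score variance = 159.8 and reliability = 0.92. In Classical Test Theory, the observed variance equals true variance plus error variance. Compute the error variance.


var_true = rxx * var_obs = 0.92 * 159.8 = 147.016
var_error = var_obs - var_true
var_error = 159.8 - 147.016
var_error = 12.784

12.784


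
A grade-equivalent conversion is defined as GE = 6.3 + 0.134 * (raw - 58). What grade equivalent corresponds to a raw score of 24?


raw - median = 24 - 58 = -34
slope * diff = 0.134 * -34 = -4.556
GE = 6.3 + -4.556
GE = 1.744

1.744


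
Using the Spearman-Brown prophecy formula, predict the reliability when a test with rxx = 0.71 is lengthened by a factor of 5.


r_new = (n * rxx) / (1 + (n-1) * rxx)
r_new = (5 * 0.71) / (1 + 4 * 0.71)
r_new = 3.55 / 3.84
r_new = 0.9245

0.9245


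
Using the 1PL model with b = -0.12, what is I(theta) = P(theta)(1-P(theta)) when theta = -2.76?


P = 1/(1+exp(-(-2.76--0.12))) = 0.0666
I = P*(1-P) = 0.0666 * 0.9334
I = 0.0622

0.0622


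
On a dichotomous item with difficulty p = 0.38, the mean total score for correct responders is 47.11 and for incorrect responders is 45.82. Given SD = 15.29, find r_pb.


q = 1 - p = 0.62
rpb = ((M1 - M0) / SD) * sqrt(p * q)
rpb = ((47.11 - 45.82) / 15.29) * sqrt(0.38 * 0.62)
rpb = 0.041

0.041


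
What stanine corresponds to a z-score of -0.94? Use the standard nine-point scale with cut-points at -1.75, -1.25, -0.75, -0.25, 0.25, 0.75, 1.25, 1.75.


Stanine boundaries: [-1.75, -1.25, -0.75, -0.25, 0.25, 0.75, 1.25, 1.75]
z = -0.94
Check each boundary:
  z >= -1.75 -> could be stanine 2
  z >= -1.25 -> could be stanine 3
  z < -0.75
  z < -0.25
  z < 0.25
  z < 0.75
  z < 1.25
  z < 1.75
Highest qualifying boundary gives stanine = 3

3


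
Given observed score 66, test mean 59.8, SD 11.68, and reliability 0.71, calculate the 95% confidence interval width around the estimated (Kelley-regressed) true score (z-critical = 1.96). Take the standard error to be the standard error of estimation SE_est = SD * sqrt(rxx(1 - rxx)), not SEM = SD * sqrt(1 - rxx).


True score estimate = 0.71*66 + 0.29*59.8 = 64.202
SE_est = SD * sqrt(rxx * (1 - rxx)) = 11.68 * sqrt(0.71 * 0.29) = 11.68 * sqrt(0.2059) = 5.299941
CI = T_est +/- z * SE_est, so width = 2 * z * SE_est = 2 * 1.96 * 5.299941
Width = 20.7758

20.7758


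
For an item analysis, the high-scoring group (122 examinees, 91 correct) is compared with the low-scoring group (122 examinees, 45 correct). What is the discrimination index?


p_upper = 91/122 = 0.7459
p_lower = 45/122 = 0.3689
D = 0.7459 - 0.3689 = 0.377

0.377


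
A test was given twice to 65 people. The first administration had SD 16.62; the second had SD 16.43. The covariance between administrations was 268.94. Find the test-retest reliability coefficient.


r = cov(X,Y) / (SD_X * SD_Y)
r = 268.94 / (16.62 * 16.43)
r = 268.94 / 273.0666
r = 0.9849

0.9849


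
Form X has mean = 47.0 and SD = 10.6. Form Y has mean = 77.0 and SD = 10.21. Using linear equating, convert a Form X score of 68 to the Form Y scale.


slope = SD_Y / SD_X = 10.21 / 10.6 ~ 0.9632
intercept = mean_Y - slope * mean_X = 77.0 - (10.21 / 10.6) * 47.0 ~ 31.7292
Y = slope * X + intercept. To avoid rounding drift from the rounded slope/intercept, evaluate the equivalent form Y = mean_Y + SD_Y * (X - mean_X) / SD_X at full precision:
Y = 77.0 + 10.21 * (68 - 47.0) / 10.6
Y = 77.0 + 10.21 * 21.0 / 10.6
Y = 77.0 + 214.41 / 10.6
Y = 77.0 + 20.2274
Y = 97.2274

97.2274


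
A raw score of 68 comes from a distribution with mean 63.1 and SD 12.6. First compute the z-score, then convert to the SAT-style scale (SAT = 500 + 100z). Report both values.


z = (X - mean) / SD = (68 - 63.1) / 12.6
z = 4.9 / 12.6
z = 0.3889
SAT-scale = SAT = 500 + 100z
Carry z at full precision (z = 4.9 / 12.6) into the conversion:
SAT-scale = 500 + 100 * (4.9 / 12.6) = 500 + 490 / 12.6
SAT-scale = 500 + 38.8889
SAT-scale = 538.8889

538.8889


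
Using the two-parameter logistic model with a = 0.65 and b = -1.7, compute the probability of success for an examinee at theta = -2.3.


a*(theta - b) = 0.65 * (-2.3 - -1.7) = -0.39
exp(--0.39) = 1.477
P = 1 / (1 + 1.477)
P = 0.4037

0.4037


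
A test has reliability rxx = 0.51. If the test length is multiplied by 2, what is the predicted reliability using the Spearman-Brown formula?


r_new = (n * rxx) / (1 + (n-1) * rxx)
r_new = (2 * 0.51) / (1 + 1 * 0.51)
r_new = 1.02 / 1.51
r_new = 0.6755

0.6755


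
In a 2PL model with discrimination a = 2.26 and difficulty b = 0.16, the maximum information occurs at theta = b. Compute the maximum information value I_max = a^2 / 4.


For 2PL, max info at theta = b = 0.16
I_max = a^2 / 4 = 2.26^2 / 4
= 5.1076 / 4
I_max = 1.2769

1.2769


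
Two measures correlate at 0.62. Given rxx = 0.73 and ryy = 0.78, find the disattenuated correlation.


r_corrected = rxy / sqrt(rxx * ryy)
= 0.62 / sqrt(0.73 * 0.78)
= 0.62 / sqrt(0.5694)
= 0.62 / 0.754586
r_corrected = 0.8216

0.8216


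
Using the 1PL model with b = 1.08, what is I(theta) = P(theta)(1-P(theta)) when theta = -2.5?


P = 1/(1+exp(-(-2.5-1.08))) = 0.0271
I = P*(1-P) = 0.0271 * 0.9729
I = 0.0264

0.0264


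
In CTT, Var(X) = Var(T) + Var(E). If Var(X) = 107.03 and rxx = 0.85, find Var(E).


var_true = rxx * var_obs = 0.85 * 107.03 = 90.9755
var_error = var_obs - var_true
var_error = 107.03 - 90.9755
var_error = 16.0545

16.0545


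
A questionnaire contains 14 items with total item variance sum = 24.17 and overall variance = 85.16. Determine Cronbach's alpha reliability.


alpha = (k/(k-1)) * (1 - sum(si^2)/s_total^2)
= (14/13) * (1 - 24.17/85.16)
alpha = 0.7713

0.7713


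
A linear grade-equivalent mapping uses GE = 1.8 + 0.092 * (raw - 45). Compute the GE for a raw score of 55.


raw - median = 55 - 45 = 10
slope * diff = 0.092 * 10 = 0.92
GE = 1.8 + 0.92
GE = 2.72

2.72


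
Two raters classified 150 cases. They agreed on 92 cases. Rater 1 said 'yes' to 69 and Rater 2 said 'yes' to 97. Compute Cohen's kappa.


P_o = 92/150 = 0.613333
P_e = (69*97 + 81*53) / 22500 = 0.488267
kappa = (P_o - P_e) / (1 - P_e)
kappa = (0.613333 - 0.488267) / (1 - 0.488267)
kappa = 0.2444

0.2444


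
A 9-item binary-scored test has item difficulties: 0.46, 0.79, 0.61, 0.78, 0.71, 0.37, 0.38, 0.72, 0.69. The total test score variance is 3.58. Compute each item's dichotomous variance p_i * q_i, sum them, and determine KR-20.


For each item, compute p_i * q_i:
  Item 1: 0.46 * 0.54 = 0.2484
  Item 2: 0.79 * 0.21 = 0.1659
  Item 3: 0.61 * 0.39 = 0.2379
  Item 4: 0.78 * 0.22 = 0.1716
  Item 5: 0.71 * 0.29 = 0.2059
  Item 6: 0.37 * 0.63 = 0.2331
  Item 7: 0.38 * 0.62 = 0.2356
  Item 8: 0.72 * 0.28 = 0.2016
  Item 9: 0.69 * 0.31 = 0.2139
Sum(p_i * q_i) = 0.2484 + 0.1659 + 0.2379 + 0.1716 + 0.2059 + 0.2331 + 0.2356 + 0.2016 + 0.2139 = 1.9139
KR-20 = (k/(k-1)) * (1 - Sum(p_i*q_i) / Var_total)
= (9/8) * (1 - 1.9139/3.58)
= 1.125 * 0.4654
KR-20 = 0.5236

0.5236


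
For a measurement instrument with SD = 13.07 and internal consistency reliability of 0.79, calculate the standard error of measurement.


SEM = SD * sqrt(1 - rxx)
SEM = 13.07 * sqrt(1 - 0.79)
SEM = 13.07 * sqrt(0.21) = 13.07 * 0.458258
SEM = 5.9894

5.9894


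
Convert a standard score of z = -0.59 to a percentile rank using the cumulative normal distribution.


CDF(z) = 0.5 * (1 + erf(z/sqrt(2)))
erf(-0.4172) = -0.4448
CDF = 0.2776
Percentile rank = 0.2776 * 100 = 27.76

27.76


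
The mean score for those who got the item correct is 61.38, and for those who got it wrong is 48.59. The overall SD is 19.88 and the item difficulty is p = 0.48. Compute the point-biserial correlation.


q = 1 - p = 0.52
rpb = ((M1 - M0) / SD) * sqrt(p * q)
rpb = ((61.38 - 48.59) / 19.88) * sqrt(0.48 * 0.52)
rpb = 0.3214

0.3214


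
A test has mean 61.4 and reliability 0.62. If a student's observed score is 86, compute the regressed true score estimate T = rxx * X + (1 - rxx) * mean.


T_est = rxx * X + (1 - rxx) * mean
T_est = 0.62 * 86 + 0.38 * 61.4
T_est = 53.32 + 23.332
T_est = 76.652

76.652


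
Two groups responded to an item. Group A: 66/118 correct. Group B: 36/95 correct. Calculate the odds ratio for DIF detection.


Odds_A = 66/52 = 1.2692
Odds_B = 36/59 = 0.6102
OR = Odds_A / Odds_B = 1.2692 / 0.6102
Exactly, OR = (66 * 59) / (52 * 36) = 3894 / 1872
OR = 2.0801

2.0801


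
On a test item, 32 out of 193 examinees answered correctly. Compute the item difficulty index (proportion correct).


Item difficulty p = number correct / total examinees
p = 32 / 193
p = 0.1658

0.1658


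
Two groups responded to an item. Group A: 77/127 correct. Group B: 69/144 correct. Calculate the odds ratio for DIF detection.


Odds_A = 77/50 = 1.54
Odds_B = 69/75 = 0.92
OR = Odds_A / Odds_B = 1.54 / 0.92
Exactly, OR = (77 * 75) / (50 * 69) = 5775 / 3450
OR = 1.6739

1.6739


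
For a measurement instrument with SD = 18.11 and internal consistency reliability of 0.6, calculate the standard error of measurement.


SEM = SD * sqrt(1 - rxx)
SEM = 18.11 * sqrt(1 - 0.6)
SEM = 18.11 * sqrt(0.4) = 18.11 * 0.632456
SEM = 11.4538

11.4538


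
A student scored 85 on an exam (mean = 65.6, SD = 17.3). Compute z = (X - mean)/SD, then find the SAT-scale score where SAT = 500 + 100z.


z = (X - mean) / SD = (85 - 65.6) / 17.3
z = 19.4 / 17.3
z = 1.1214
SAT-scale = SAT = 500 + 100z
Carry z at full precision (z = 19.4 / 17.3) into the conversion:
SAT-scale = 500 + 100 * (19.4 / 17.3) = 500 + 1940 / 17.3
SAT-scale = 500 + 112.1387
SAT-scale = 612.1387

612.1387


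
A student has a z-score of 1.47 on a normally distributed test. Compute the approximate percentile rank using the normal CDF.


CDF(z) = 0.5 * (1 + erf(z/sqrt(2)))
erf(1.0394) = 0.8584
CDF = 0.9292
Percentile rank = 0.9292 * 100 = 92.92

92.92


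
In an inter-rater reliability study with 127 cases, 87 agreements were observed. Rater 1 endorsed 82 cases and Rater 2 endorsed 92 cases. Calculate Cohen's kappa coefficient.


P_o = 87/127 = 0.685039
P_e = (82*92 + 45*35) / 16129 = 0.565379
kappa = (P_o - P_e) / (1 - P_e)
kappa = (0.685039 - 0.565379) / (1 - 0.565379)
kappa = 0.2753

0.2753


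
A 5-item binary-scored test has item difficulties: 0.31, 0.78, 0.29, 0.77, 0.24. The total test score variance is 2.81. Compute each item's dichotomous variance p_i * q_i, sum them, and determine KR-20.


For each item, compute p_i * q_i:
  Item 1: 0.31 * 0.69 = 0.2139
  Item 2: 0.78 * 0.22 = 0.1716
  Item 3: 0.29 * 0.71 = 0.2059
  Item 4: 0.77 * 0.23 = 0.1771
  Item 5: 0.24 * 0.76 = 0.1824
Sum(p_i * q_i) = 0.2139 + 0.1716 + 0.2059 + 0.1771 + 0.1824 = 0.9509
KR-20 = (k/(k-1)) * (1 - Sum(p_i*q_i) / Var_total)
= (5/4) * (1 - 0.9509/2.81)
= 1.25 * 0.6616
KR-20 = 0.827

0.827


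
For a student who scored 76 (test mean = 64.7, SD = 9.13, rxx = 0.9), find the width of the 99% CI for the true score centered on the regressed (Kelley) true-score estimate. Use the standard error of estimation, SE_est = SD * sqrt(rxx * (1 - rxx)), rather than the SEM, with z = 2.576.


True score estimate = 0.9*76 + 0.1*64.7 = 74.87
SE_est = SD * sqrt(rxx * (1 - rxx)) = 9.13 * sqrt(0.9 * 0.1) = 9.13 * sqrt(0.09) = 2.739
CI = T_est +/- z * SE_est, so width = 2 * z * SE_est = 2 * 2.576 * 2.739
Width = 14.1113

14.1113


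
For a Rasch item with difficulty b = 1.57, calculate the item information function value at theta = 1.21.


P = 1/(1+exp(-(1.21-1.57))) = 0.411
I = P*(1-P) = 0.411 * 0.589
I = 0.2421

0.2421


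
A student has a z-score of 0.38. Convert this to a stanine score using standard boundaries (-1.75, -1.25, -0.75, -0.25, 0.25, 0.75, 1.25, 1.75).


Stanine boundaries: [-1.75, -1.25, -0.75, -0.25, 0.25, 0.75, 1.25, 1.75]
z = 0.38
Check each boundary:
  z >= -1.75 -> could be stanine 2
  z >= -1.25 -> could be stanine 3
  z >= -0.75 -> could be stanine 4
  z >= -0.25 -> could be stanine 5
  z >= 0.25 -> could be stanine 6
  z < 0.75
  z < 1.25
  z < 1.75
Highest qualifying boundary gives stanine = 6

6


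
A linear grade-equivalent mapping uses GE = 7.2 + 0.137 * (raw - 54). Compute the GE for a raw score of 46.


raw - median = 46 - 54 = -8
slope * diff = 0.137 * -8 = -1.096
GE = 7.2 + -1.096
GE = 6.104

6.104


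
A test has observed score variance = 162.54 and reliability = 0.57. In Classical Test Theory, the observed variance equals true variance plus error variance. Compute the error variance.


var_true = rxx * var_obs = 0.57 * 162.54 = 92.6478
var_error = var_obs - var_true
var_error = 162.54 - 92.6478
var_error = 69.8922

69.8922


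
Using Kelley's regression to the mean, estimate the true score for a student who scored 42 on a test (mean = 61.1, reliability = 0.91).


T_est = rxx * X + (1 - rxx) * mean
T_est = 0.91 * 42 + 0.09 * 61.1
T_est = 38.22 + 5.499
T_est = 43.719

43.719


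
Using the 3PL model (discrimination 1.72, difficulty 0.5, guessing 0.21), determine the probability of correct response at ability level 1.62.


logit = 1.72*(1.62 - 0.5) = 1.9264
P* = 1/(1 + exp(-1.9264)) = 0.8729
P = 0.21 + (1 - 0.21) * 0.8729
P = 0.8996

0.8996


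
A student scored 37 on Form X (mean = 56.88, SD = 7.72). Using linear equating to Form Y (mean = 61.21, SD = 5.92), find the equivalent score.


slope = SD_Y / SD_X = 5.92 / 7.72 ~ 0.7668
intercept = mean_Y - slope * mean_X = 61.21 - (5.92 / 7.72) * 56.88 ~ 17.5922
Y = slope * X + intercept. To avoid rounding drift from the rounded slope/intercept, evaluate the equivalent form Y = mean_Y + SD_Y * (X - mean_X) / SD_X at full precision:
Y = 61.21 + 5.92 * (37 - 56.88) / 7.72
Y = 61.21 - 5.92 * 19.88 / 7.72
Y = 61.21 - 117.6896 / 7.72
Y = 61.21 - 15.2448
Y = 45.9652

45.9652


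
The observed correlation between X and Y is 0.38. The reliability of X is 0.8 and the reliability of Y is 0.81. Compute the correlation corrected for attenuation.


r_corrected = rxy / sqrt(rxx * ryy)
= 0.38 / sqrt(0.8 * 0.81)
= 0.38 / sqrt(0.648)
= 0.38 / 0.804984
r_corrected = 0.4721

0.4721


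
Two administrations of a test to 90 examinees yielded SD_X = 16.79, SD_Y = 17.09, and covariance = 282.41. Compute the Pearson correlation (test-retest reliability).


r = cov(X,Y) / (SD_X * SD_Y)
r = 282.41 / (16.79 * 17.09)
r = 282.41 / 286.9411
r = 0.9842

0.9842


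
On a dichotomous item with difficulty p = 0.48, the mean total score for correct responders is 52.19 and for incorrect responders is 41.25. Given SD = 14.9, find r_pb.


q = 1 - p = 0.52
rpb = ((M1 - M0) / SD) * sqrt(p * q)
rpb = ((52.19 - 41.25) / 14.9) * sqrt(0.48 * 0.52)
rpb = 0.3668

0.3668


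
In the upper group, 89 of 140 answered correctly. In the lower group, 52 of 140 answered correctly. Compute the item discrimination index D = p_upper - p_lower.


p_upper = 89/140 = 0.6357
p_lower = 52/140 = 0.3714
D = 0.6357 - 0.3714 = 0.2643

0.2643


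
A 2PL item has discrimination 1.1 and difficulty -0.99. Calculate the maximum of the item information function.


For 2PL, max info at theta = b = -0.99
I_max = a^2 / 4 = 1.1^2 / 4
= 1.21 / 4
I_max = 0.3025

0.3025


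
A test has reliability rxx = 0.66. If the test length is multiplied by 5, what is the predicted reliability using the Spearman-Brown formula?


r_new = (n * rxx) / (1 + (n-1) * rxx)
r_new = (5 * 0.66) / (1 + 4 * 0.66)
r_new = 3.3 / 3.64
r_new = 0.9066

0.9066


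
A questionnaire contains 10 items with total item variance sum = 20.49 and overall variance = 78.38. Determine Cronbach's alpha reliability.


alpha = (k/(k-1)) * (1 - sum(si^2)/s_total^2)
= (10/9) * (1 - 20.49/78.38)
alpha = 0.8206

0.8206


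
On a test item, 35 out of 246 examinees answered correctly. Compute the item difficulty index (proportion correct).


Item difficulty p = number correct / total examinees
p = 35 / 246
p = 0.1423

0.1423


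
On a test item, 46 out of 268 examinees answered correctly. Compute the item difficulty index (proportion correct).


Item difficulty p = number correct / total examinees
p = 46 / 268
p = 0.1716

0.1716


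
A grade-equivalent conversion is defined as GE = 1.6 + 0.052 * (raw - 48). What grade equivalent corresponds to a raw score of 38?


raw - median = 38 - 48 = -10
slope * diff = 0.052 * -10 = -0.52
GE = 1.6 + -0.52
GE = 1.08

1.08


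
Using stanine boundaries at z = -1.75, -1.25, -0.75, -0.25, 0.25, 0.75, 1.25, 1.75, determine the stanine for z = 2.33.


Stanine boundaries: [-1.75, -1.25, -0.75, -0.25, 0.25, 0.75, 1.25, 1.75]
z = 2.33
Check each boundary:
  z >= -1.75 -> could be stanine 2
  z >= -1.25 -> could be stanine 3
  z >= -0.75 -> could be stanine 4
  z >= -0.25 -> could be stanine 5
  z >= 0.25 -> could be stanine 6
  z >= 0.75 -> could be stanine 7
  z >= 1.25 -> could be stanine 8
  z >= 1.75 -> could be stanine 9
Highest qualifying boundary gives stanine = 9

9


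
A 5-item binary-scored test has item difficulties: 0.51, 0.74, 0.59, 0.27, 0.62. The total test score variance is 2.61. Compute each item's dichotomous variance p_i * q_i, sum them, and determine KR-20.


For each item, compute p_i * q_i:
  Item 1: 0.51 * 0.49 = 0.2499
  Item 2: 0.74 * 0.26 = 0.1924
  Item 3: 0.59 * 0.41 = 0.2419
  Item 4: 0.27 * 0.73 = 0.1971
  Item 5: 0.62 * 0.38 = 0.2356
Sum(p_i * q_i) = 0.2499 + 0.1924 + 0.2419 + 0.1971 + 0.2356 = 1.1169
KR-20 = (k/(k-1)) * (1 - Sum(p_i*q_i) / Var_total)
= (5/4) * (1 - 1.1169/2.61)
= 1.25 * 0.5721
KR-20 = 0.7151

0.7151


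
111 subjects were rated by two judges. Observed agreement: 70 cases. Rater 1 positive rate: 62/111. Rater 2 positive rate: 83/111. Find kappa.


P_o = 70/111 = 0.630631
P_e = (62*83 + 49*28) / 12321 = 0.529016
kappa = (P_o - P_e) / (1 - P_e)
kappa = (0.630631 - 0.529016) / (1 - 0.529016)
kappa = 0.2158

0.2158


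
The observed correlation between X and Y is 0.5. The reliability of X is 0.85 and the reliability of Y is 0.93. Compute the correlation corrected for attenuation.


r_corrected = rxy / sqrt(rxx * ryy)
= 0.5 / sqrt(0.85 * 0.93)
= 0.5 / sqrt(0.7905)
= 0.5 / 0.889101
r_corrected = 0.5624

0.5624


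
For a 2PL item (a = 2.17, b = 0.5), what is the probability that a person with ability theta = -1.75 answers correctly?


a*(theta - b) = 2.17 * (-1.75 - 0.5) = -4.8825
exp(--4.8825) = 131.9602
P = 1 / (1 + 131.9602)
P = 0.0075

0.0075


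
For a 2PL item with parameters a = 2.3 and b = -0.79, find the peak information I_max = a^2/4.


For 2PL, max info at theta = b = -0.79
I_max = a^2 / 4 = 2.3^2 / 4
= 5.29 / 4
I_max = 1.3225

1.3225


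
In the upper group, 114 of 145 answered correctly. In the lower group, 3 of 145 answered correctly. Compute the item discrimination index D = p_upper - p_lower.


p_upper = 114/145 = 0.7862
p_lower = 3/145 = 0.0207
D = 0.7862 - 0.0207 = 0.7655

0.7655


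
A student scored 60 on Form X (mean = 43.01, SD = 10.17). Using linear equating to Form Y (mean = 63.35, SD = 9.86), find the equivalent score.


slope = SD_Y / SD_X = 9.86 / 10.17 ~ 0.9695
intercept = mean_Y - slope * mean_X = 63.35 - (9.86 / 10.17) * 43.01 ~ 21.651
Y = slope * X + intercept. To avoid rounding drift from the rounded slope/intercept, evaluate the equivalent form Y = mean_Y + SD_Y * (X - mean_X) / SD_X at full precision:
Y = 63.35 + 9.86 * (60 - 43.01) / 10.17
Y = 63.35 + 9.86 * 16.99 / 10.17
Y = 63.35 + 167.5214 / 10.17
Y = 63.35 + 16.4721
Y = 79.8221

79.8221


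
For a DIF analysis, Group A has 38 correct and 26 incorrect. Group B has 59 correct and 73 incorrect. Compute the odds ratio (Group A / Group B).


Odds_A = 38/26 = 1.4615
Odds_B = 59/73 = 0.8082
OR = Odds_A / Odds_B = 1.4615 / 0.8082
Exactly, OR = (38 * 73) / (26 * 59) = 2774 / 1534
OR = 1.8083

1.8083


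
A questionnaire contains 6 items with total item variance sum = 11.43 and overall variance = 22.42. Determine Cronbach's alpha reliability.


alpha = (k/(k-1)) * (1 - sum(si^2)/s_total^2)
= (6/5) * (1 - 11.43/22.42)
alpha = 0.5882

0.5882


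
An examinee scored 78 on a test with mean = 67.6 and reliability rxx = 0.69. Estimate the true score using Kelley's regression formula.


T_est = rxx * X + (1 - rxx) * mean
T_est = 0.69 * 78 + 0.31 * 67.6
T_est = 53.82 + 20.956
T_est = 74.776

74.776


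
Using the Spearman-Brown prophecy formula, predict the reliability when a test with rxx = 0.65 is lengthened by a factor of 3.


r_new = (n * rxx) / (1 + (n-1) * rxx)
r_new = (3 * 0.65) / (1 + 2 * 0.65)
r_new = 1.95 / 2.3
r_new = 0.8478

0.8478


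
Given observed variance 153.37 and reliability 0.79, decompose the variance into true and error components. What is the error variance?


var_true = rxx * var_obs = 0.79 * 153.37 = 121.1623
var_error = var_obs - var_true
var_error = 153.37 - 121.1623
var_error = 32.2077

32.2077


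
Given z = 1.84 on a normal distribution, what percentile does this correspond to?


CDF(z) = 0.5 * (1 + erf(z/sqrt(2)))
erf(1.3011) = 0.9342
CDF = 0.9671
Percentile rank = 0.9671 * 100 = 96.71

96.71


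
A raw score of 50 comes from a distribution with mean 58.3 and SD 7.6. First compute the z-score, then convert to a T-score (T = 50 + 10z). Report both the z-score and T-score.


z = (X - mean) / SD = (50 - 58.3) / 7.6
z = -8.3 / 7.6
z = -1.0921
T-score = T = 50 + 10z
Carry z at full precision (z = -8.3 / 7.6) into the conversion:
T-score = 50 + 10 * (-8.3 / 7.6) = 50 + -83 / 7.6
T-score = 50 + -10.9211
T-score = 39.0789

39.0789


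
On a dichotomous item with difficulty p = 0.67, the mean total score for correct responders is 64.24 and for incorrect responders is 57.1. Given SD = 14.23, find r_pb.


q = 1 - p = 0.33
rpb = ((M1 - M0) / SD) * sqrt(p * q)
rpb = ((64.24 - 57.1) / 14.23) * sqrt(0.67 * 0.33)
rpb = 0.2359

0.2359


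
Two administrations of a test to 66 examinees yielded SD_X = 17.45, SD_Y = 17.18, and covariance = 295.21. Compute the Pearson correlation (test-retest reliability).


r = cov(X,Y) / (SD_X * SD_Y)
r = 295.21 / (17.45 * 17.18)
r = 295.21 / 299.791
r = 0.9847

0.9847


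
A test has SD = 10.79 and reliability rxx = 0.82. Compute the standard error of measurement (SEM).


SEM = SD * sqrt(1 - rxx)
SEM = 10.79 * sqrt(1 - 0.82)
SEM = 10.79 * sqrt(0.18) = 10.79 * 0.424264
SEM = 4.5778

4.5778


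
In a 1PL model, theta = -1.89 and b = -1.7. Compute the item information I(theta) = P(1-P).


P = 1/(1+exp(-(-1.89--1.7))) = 0.4526
I = P*(1-P) = 0.4526 * 0.5474
I = 0.2478

0.2478


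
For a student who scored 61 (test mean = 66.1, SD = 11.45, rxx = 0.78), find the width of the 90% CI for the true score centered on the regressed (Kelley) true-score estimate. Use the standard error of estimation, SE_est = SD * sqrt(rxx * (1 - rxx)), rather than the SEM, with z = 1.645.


True score estimate = 0.78*61 + 0.22*66.1 = 62.122
SE_est = SD * sqrt(rxx * (1 - rxx)) = 11.45 * sqrt(0.78 * 0.22) = 11.45 * sqrt(0.1716) = 4.74312
CI = T_est +/- z * SE_est, so width = 2 * z * SE_est = 2 * 1.645 * 4.74312
Width = 15.6049

15.6049


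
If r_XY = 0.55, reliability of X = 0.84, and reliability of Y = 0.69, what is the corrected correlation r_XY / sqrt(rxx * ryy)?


r_corrected = rxy / sqrt(rxx * ryy)
= 0.55 / sqrt(0.84 * 0.69)
= 0.55 / sqrt(0.5796)
= 0.55 / 0.761315
r_corrected = 0.7224

0.7224


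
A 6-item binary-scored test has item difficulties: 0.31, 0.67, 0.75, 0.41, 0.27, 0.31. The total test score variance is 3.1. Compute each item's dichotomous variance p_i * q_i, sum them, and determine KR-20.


For each item, compute p_i * q_i:
  Item 1: 0.31 * 0.69 = 0.2139
  Item 2: 0.67 * 0.33 = 0.2211
  Item 3: 0.75 * 0.25 = 0.1875
  Item 4: 0.41 * 0.59 = 0.2419
  Item 5: 0.27 * 0.73 = 0.1971
  Item 6: 0.31 * 0.69 = 0.2139
Sum(p_i * q_i) = 0.2139 + 0.2211 + 0.1875 + 0.2419 + 0.1971 + 0.2139 = 1.2754
KR-20 = (k/(k-1)) * (1 - Sum(p_i*q_i) / Var_total)
= (6/5) * (1 - 1.2754/3.1)
= 1.2 * 0.5886
KR-20 = 0.7063

0.7063


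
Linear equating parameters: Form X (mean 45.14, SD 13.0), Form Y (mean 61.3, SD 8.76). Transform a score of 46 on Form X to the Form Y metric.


slope = SD_Y / SD_X = 8.76 / 13.0 ~ 0.6738
intercept = mean_Y - slope * mean_X = 61.3 - (8.76 / 13.0) * 45.14 ~ 30.8826
Y = slope * X + intercept. To avoid rounding drift from the rounded slope/intercept, evaluate the equivalent form Y = mean_Y + SD_Y * (X - mean_X) / SD_X at full precision:
Y = 61.3 + 8.76 * (46 - 45.14) / 13.0
Y = 61.3 + 8.76 * 0.86 / 13.0
Y = 61.3 + 7.5336 / 13.0
Y = 61.3 + 0.5795
Y = 61.8795

61.8795


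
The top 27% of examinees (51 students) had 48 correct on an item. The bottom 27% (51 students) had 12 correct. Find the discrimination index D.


p_upper = 48/51 = 0.9412
p_lower = 12/51 = 0.2353
D = 0.9412 - 0.2353 = 0.7059

0.7059


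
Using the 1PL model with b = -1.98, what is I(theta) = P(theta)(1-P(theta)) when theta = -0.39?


P = 1/(1+exp(-(-0.39--1.98))) = 0.8306
I = P*(1-P) = 0.8306 * 0.1694
I = 0.1407

0.1407


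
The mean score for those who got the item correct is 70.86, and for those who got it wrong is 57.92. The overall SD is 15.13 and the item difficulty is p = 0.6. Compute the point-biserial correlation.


q = 1 - p = 0.4
rpb = ((M1 - M0) / SD) * sqrt(p * q)
rpb = ((70.86 - 57.92) / 15.13) * sqrt(0.6 * 0.4)
rpb = 0.419

0.419


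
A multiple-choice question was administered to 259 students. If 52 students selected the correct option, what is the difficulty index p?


Item difficulty p = number correct / total examinees
p = 52 / 259
p = 0.2008

0.2008


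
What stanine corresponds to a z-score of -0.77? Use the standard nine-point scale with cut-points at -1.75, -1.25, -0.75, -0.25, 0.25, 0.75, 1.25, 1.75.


Stanine boundaries: [-1.75, -1.25, -0.75, -0.25, 0.25, 0.75, 1.25, 1.75]
z = -0.77
Check each boundary:
  z >= -1.75 -> could be stanine 2
  z >= -1.25 -> could be stanine 3
  z < -0.75
  z < -0.25
  z < 0.25
  z < 0.75
  z < 1.25
  z < 1.75
Highest qualifying boundary gives stanine = 3

3


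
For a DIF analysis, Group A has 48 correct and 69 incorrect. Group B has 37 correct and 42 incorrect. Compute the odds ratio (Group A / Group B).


Odds_A = 48/69 = 0.6957
Odds_B = 37/42 = 0.881
OR = Odds_A / Odds_B = 0.6957 / 0.881
Exactly, OR = (48 * 42) / (69 * 37) = 2016 / 2553
OR = 0.7897

0.7897


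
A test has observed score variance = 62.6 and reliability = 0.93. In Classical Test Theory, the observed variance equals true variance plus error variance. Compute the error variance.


var_true = rxx * var_obs = 0.93 * 62.6 = 58.218
var_error = var_obs - var_true
var_error = 62.6 - 58.218
var_error = 4.382

4.382


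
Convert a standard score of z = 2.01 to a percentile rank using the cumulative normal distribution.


CDF(z) = 0.5 * (1 + erf(z/sqrt(2)))
erf(1.4213) = 0.9556
CDF = 0.9778
Percentile rank = 0.9778 * 100 = 97.78

97.78


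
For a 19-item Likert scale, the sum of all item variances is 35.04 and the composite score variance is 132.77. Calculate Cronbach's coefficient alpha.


alpha = (k/(k-1)) * (1 - sum(si^2)/s_total^2)
= (19/18) * (1 - 35.04/132.77)
alpha = 0.777

0.777


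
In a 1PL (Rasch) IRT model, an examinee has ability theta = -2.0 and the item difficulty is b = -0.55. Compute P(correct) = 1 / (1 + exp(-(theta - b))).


theta - b = -2.0 - -0.55 = -1.45
exp(-(theta - b)) = exp(1.45) = 4.2631
P = 1 / (1 + 4.2631)
P = 0.19

0.19


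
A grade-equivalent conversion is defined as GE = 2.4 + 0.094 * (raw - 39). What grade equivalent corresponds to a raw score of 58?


raw - median = 58 - 39 = 19
slope * diff = 0.094 * 19 = 1.786
GE = 2.4 + 1.786
GE = 4.186

4.186


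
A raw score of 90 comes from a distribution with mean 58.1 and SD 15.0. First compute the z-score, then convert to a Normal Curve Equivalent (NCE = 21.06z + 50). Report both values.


z = (X - mean) / SD = (90 - 58.1) / 15.0
z = 31.9 / 15.0
z = 2.1267
NCE = NCE = 21.06z + 50
Carry z at full precision (z = 31.9 / 15.0) into the conversion:
NCE = 21.06 * (31.9 / 15.0) + 50 = 671.814 / 15.0 + 50
NCE = 44.7876 + 50
NCE = 94.7876

94.7876


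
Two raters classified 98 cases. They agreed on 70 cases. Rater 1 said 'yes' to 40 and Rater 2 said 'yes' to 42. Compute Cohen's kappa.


P_o = 70/98 = 0.714286
P_e = (40*42 + 58*56) / 9604 = 0.51312
kappa = (P_o - P_e) / (1 - P_e)
kappa = (0.714286 - 0.51312) / (1 - 0.51312)
kappa = 0.4132

0.4132


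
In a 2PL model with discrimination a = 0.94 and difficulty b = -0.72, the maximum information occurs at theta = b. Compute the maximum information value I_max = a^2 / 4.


For 2PL, max info at theta = b = -0.72
I_max = a^2 / 4 = 0.94^2 / 4
= 0.8836 / 4
I_max = 0.2209

0.2209


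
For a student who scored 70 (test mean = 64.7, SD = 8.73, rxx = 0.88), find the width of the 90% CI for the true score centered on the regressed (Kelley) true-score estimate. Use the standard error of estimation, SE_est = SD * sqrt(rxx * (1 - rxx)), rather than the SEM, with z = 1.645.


True score estimate = 0.88*70 + 0.12*64.7 = 69.364
SE_est = SD * sqrt(rxx * (1 - rxx)) = 8.73 * sqrt(0.88 * 0.12) = 8.73 * sqrt(0.1056) = 2.836914
CI = T_est +/- z * SE_est, so width = 2 * z * SE_est = 2 * 1.645 * 2.836914
Width = 9.3334

9.3334


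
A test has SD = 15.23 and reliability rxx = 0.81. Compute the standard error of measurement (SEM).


SEM = SD * sqrt(1 - rxx)
SEM = 15.23 * sqrt(1 - 0.81)
SEM = 15.23 * sqrt(0.19) = 15.23 * 0.43589
SEM = 6.6386

6.6386


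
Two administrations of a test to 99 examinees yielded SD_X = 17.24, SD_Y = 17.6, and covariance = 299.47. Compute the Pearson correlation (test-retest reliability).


r = cov(X,Y) / (SD_X * SD_Y)
r = 299.47 / (17.24 * 17.6)
r = 299.47 / 303.424
r = 0.987

0.987


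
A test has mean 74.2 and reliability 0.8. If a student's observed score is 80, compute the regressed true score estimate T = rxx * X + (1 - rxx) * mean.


T_est = rxx * X + (1 - rxx) * mean
T_est = 0.8 * 80 + 0.2 * 74.2
T_est = 64.0 + 14.84
T_est = 78.84

78.84


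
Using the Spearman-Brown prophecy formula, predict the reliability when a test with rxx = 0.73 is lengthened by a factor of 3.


r_new = (n * rxx) / (1 + (n-1) * rxx)
r_new = (3 * 0.73) / (1 + 2 * 0.73)
r_new = 2.19 / 2.46
r_new = 0.8902

0.8902


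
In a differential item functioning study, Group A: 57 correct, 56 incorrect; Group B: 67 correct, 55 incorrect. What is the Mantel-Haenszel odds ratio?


Odds_A = 57/56 = 1.0179
Odds_B = 67/55 = 1.2182
OR = Odds_A / Odds_B = 1.0179 / 1.2182
Exactly, OR = (57 * 55) / (56 * 67) = 3135 / 3752
OR = 0.8356

0.8356


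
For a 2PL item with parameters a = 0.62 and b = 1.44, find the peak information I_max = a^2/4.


For 2PL, max info at theta = b = 1.44
I_max = a^2 / 4 = 0.62^2 / 4
= 0.3844 / 4
I_max = 0.0961

0.0961


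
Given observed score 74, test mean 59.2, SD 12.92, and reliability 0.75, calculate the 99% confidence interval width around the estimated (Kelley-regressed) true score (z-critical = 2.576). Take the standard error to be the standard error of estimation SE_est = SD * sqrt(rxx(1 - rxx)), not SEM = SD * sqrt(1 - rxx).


True score estimate = 0.75*74 + 0.25*59.2 = 70.3
SE_est = SD * sqrt(rxx * (1 - rxx)) = 12.92 * sqrt(0.75 * 0.25) = 12.92 * sqrt(0.1875) = 5.594524
CI = T_est +/- z * SE_est, so width = 2 * z * SE_est = 2 * 2.576 * 5.594524
Width = 28.823

28.823


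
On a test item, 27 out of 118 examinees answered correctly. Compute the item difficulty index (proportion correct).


Item difficulty p = number correct / total examinees
p = 27 / 118
p = 0.2288

0.2288


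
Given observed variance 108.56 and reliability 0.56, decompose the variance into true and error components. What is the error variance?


var_true = rxx * var_obs = 0.56 * 108.56 = 60.7936
var_error = var_obs - var_true
var_error = 108.56 - 60.7936
var_error = 47.7664

47.7664


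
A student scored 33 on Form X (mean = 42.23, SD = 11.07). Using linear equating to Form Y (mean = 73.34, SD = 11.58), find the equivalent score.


slope = SD_Y / SD_X = 11.58 / 11.07 ~ 1.0461
intercept = mean_Y - slope * mean_X = 73.34 - (11.58 / 11.07) * 42.23 ~ 29.1644
Y = slope * X + intercept. To avoid rounding drift from the rounded slope/intercept, evaluate the equivalent form Y = mean_Y + SD_Y * (X - mean_X) / SD_X at full precision:
Y = 73.34 + 11.58 * (33 - 42.23) / 11.07
Y = 73.34 - 11.58 * 9.23 / 11.07
Y = 73.34 - 106.8834 / 11.07
Y = 73.34 - 9.6552
Y = 63.6848

63.6848


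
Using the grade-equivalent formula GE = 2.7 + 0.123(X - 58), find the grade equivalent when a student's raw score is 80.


raw - median = 80 - 58 = 22
slope * diff = 0.123 * 22 = 2.706
GE = 2.7 + 2.706
GE = 5.406

5.406


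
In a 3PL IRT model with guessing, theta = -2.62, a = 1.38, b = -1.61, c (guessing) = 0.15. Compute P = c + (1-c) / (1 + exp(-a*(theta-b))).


logit = 1.38*(-2.62 - -1.61) = -1.3938
P* = 1/(1 + exp(--1.3938)) = 0.1988
P = 0.15 + (1 - 0.15) * 0.1988
P = 0.319

0.319


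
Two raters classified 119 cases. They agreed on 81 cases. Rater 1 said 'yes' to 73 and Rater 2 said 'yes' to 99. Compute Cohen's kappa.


P_o = 81/119 = 0.680672
P_e = (73*99 + 46*20) / 14161 = 0.575312
kappa = (P_o - P_e) / (1 - P_e)
kappa = (0.680672 - 0.575312) / (1 - 0.575312)
kappa = 0.2481

0.2481


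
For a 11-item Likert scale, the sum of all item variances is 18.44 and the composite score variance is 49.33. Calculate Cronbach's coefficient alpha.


alpha = (k/(k-1)) * (1 - sum(si^2)/s_total^2)
= (11/10) * (1 - 18.44/49.33)
alpha = 0.6888

0.6888


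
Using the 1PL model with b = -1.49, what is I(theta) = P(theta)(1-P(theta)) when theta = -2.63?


P = 1/(1+exp(-(-2.63--1.49))) = 0.2423
I = P*(1-P) = 0.2423 * 0.7577
I = 0.1836

0.1836


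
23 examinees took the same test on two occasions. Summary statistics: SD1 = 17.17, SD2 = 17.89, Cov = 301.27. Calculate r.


r = cov(X,Y) / (SD_X * SD_Y)
r = 301.27 / (17.17 * 17.89)
r = 301.27 / 307.1713
r = 0.9808

0.9808


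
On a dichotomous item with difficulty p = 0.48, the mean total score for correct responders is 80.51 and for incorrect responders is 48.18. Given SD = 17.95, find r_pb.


q = 1 - p = 0.52
rpb = ((M1 - M0) / SD) * sqrt(p * q)
rpb = ((80.51 - 48.18) / 17.95) * sqrt(0.48 * 0.52)
rpb = 0.8998

0.8998


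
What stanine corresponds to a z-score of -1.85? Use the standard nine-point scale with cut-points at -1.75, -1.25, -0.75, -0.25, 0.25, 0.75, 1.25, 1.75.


Stanine boundaries: [-1.75, -1.25, -0.75, -0.25, 0.25, 0.75, 1.25, 1.75]
z = -1.85
Check each boundary:
  z < -1.75
  z < -1.25
  z < -0.75
  z < -0.25
  z < 0.25
  z < 0.75
  z < 1.25
  z < 1.75
Highest qualifying boundary gives stanine = 1

1


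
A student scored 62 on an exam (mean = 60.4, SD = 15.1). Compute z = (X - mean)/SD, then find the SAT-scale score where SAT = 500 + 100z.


z = (X - mean) / SD = (62 - 60.4) / 15.1
z = 1.6 / 15.1
z = 0.106
SAT-scale = SAT = 500 + 100z
Carry z at full precision (z = 1.6 / 15.1) into the conversion:
SAT-scale = 500 + 100 * (1.6 / 15.1) = 500 + 160 / 15.1
SAT-scale = 500 + 10.596
SAT-scale = 510.596

510.596


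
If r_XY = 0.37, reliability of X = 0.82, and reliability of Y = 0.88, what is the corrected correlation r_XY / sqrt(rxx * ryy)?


r_corrected = rxy / sqrt(rxx * ryy)
= 0.37 / sqrt(0.82 * 0.88)
= 0.37 / sqrt(0.7216)
= 0.37 / 0.84947
r_corrected = 0.4356

0.4356


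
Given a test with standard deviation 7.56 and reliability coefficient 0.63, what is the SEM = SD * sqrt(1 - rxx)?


SEM = SD * sqrt(1 - rxx)
SEM = 7.56 * sqrt(1 - 0.63)
SEM = 7.56 * sqrt(0.37) = 7.56 * 0.608276
SEM = 4.5986

4.5986


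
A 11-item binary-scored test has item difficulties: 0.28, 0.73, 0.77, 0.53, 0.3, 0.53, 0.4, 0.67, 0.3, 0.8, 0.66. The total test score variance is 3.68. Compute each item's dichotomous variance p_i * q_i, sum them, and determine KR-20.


For each item, compute p_i * q_i:
  Item 1: 0.28 * 0.72 = 0.2016
  Item 2: 0.73 * 0.27 = 0.1971
  Item 3: 0.77 * 0.23 = 0.1771
  Item 4: 0.53 * 0.47 = 0.2491
  Item 5: 0.3 * 0.7 = 0.21
  Item 6: 0.53 * 0.47 = 0.2491
  Item 7: 0.4 * 0.6 = 0.24
  Item 8: 0.67 * 0.33 = 0.2211
  Item 9: 0.3 * 0.7 = 0.21
  Item 10: 0.8 * 0.2 = 0.16
  Item 11: 0.66 * 0.34 = 0.2244
Sum(p_i * q_i) = 0.2016 + 0.1971 + 0.1771 + 0.2491 + 0.21 + 0.2491 + 0.24 + 0.2211 + 0.21 + 0.16 + 0.2244 = 2.3395
KR-20 = (k/(k-1)) * (1 - Sum(p_i*q_i) / Var_total)
= (11/10) * (1 - 2.3395/3.68)
= 1.1 * 0.3643
KR-20 = 0.4007

0.4007


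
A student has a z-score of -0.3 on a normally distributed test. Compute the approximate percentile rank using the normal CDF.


CDF(z) = 0.5 * (1 + erf(z/sqrt(2)))
erf(-0.2121) = -0.2358
CDF = 0.3821
Percentile rank = 0.3821 * 100 = 38.21

38.21


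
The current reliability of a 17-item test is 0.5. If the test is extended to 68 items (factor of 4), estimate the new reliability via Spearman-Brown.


r_new = (n * rxx) / (1 + (n-1) * rxx)
r_new = (4 * 0.5) / (1 + 3 * 0.5)
r_new = 2.0 / 2.5
r_new = 0.8

0.8


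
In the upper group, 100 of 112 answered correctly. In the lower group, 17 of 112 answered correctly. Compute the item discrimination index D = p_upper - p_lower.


p_upper = 100/112 = 0.8929
p_lower = 17/112 = 0.1518
D = 0.8929 - 0.1518 = 0.7411

0.7411


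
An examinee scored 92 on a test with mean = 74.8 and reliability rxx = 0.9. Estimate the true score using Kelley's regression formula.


T_est = rxx * X + (1 - rxx) * mean
T_est = 0.9 * 92 + 0.1 * 74.8
T_est = 82.8 + 7.48
T_est = 90.28

90.28


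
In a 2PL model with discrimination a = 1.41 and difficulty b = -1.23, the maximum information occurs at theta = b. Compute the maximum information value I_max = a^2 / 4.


For 2PL, max info at theta = b = -1.23
I_max = a^2 / 4 = 1.41^2 / 4
= 1.9881 / 4
I_max = 0.497

0.497


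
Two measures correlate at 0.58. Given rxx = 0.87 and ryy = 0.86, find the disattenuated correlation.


r_corrected = rxy / sqrt(rxx * ryy)
= 0.58 / sqrt(0.87 * 0.86)
= 0.58 / sqrt(0.7482)
= 0.58 / 0.864986
r_corrected = 0.6705

0.6705


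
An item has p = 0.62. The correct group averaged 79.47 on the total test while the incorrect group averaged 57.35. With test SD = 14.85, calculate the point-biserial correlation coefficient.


q = 1 - p = 0.38
rpb = ((M1 - M0) / SD) * sqrt(p * q)
rpb = ((79.47 - 57.35) / 14.85) * sqrt(0.62 * 0.38)
rpb = 0.723

0.723


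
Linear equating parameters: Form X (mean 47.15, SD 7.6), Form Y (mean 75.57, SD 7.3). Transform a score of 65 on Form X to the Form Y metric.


slope = SD_Y / SD_X = 7.3 / 7.6 ~ 0.9605
intercept = mean_Y - slope * mean_X = 75.57 - (7.3 / 7.6) * 47.15 ~ 30.2812
Y = slope * X + intercept. To avoid rounding drift from the rounded slope/intercept, evaluate the equivalent form Y = mean_Y + SD_Y * (X - mean_X) / SD_X at full precision:
Y = 75.57 + 7.3 * (65 - 47.15) / 7.6
Y = 75.57 + 7.3 * 17.85 / 7.6
Y = 75.57 + 130.305 / 7.6
Y = 75.57 + 17.1454
Y = 92.7154

92.7154
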